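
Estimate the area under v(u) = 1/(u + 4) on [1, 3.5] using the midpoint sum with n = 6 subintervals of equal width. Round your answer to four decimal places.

Δu = (3.5 − 1)/6 = 5/12.
Midpoints: 29/24, 1.625, 49/24, 59/24, 2.875, 79/24.
v(29/24) = 0.192, v(1.625) = 8/45, v(49/24) = 24/145, v(59/24) = 24/155, v(2.875) = 8/55, v(79/24) = 24/175.
Sum = Δu · [v(29/24) + v(1.625) + v(49/24) + ...].
Sum ≈ 0.4053.

0.4053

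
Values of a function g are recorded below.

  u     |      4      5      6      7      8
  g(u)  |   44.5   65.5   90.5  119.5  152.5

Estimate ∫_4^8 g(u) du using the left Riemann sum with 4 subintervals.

Δu = 1.
Sum = 1·[44.5 + 65.5 + 90.5 + 119.5] = 320.

320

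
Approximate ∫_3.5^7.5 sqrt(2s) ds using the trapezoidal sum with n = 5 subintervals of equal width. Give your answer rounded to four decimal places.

13.1851

Δs = (7.5 − 3.5)/5 = 0.8.
f(3.5) ≈ 2.6458, f(4.3) ≈ 2.9326, f(5.1) ≈ 3.1937, f(5.9) ≈ 3.4351, f(6.7) ≈ 3.6606, f(7.5) ≈ 3.8730.
T_5 = (Δs/2)·[f(s_0) + 2f(s_1) + ... + 2f(s_{4}) + f(s_5)].
Sum ≈ 13.1851.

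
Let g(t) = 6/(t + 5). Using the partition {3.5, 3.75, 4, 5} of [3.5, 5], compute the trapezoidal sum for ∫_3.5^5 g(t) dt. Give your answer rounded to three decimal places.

Subinterval widths: 0.25, 0.25, 1.
g(3.5) = 12/17, g(3.75) = 24/35, g(4) = 2/3, g(5) = 0.6.
On each subinterval the trapezoid contributes (Δt_i/2)·[g(t_{i-1}) + g(t_i)].
Sum ≈ 0.976.

0.976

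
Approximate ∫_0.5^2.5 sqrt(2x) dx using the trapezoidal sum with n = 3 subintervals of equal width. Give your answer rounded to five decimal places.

Δx = (2.5 − 0.5)/3 = 2/3.
f(0.5) ≈ 1.00000, f(7/6) ≈ 1.52753, f(11/6) ≈ 1.91485, f(2.5) ≈ 2.23607.
T_3 = (Δx/2)·[f(x_0) + 2f(x_1) + 2f(x_2) + f(x_3)].
Sum ≈ 3.37361.

3.37361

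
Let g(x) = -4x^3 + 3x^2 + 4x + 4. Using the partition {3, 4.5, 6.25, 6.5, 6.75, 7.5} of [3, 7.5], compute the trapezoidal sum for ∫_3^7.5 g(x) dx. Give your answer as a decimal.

-2660.4375

Subinterval widths: 1.5, 1.75, 0.25, 0.25, 0.75.
g(3) = -65, g(4.5) = -281.75, g(6.25) = -830.375, g(6.5) = -941.75, g(6.75) = -1062.5, g(7.5) = -1484.75.
On each subinterval the trapezoid contributes (Δx_i/2)·[g(x_{i-1}) + g(x_i)].
Sum = -2660.4375.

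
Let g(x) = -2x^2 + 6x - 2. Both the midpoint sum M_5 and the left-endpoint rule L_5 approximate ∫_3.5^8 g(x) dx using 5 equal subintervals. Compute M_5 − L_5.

M_5 = -165.8925.
L_5 = -133.29.
M_5 − L_5 = -32.6025.

-32.6025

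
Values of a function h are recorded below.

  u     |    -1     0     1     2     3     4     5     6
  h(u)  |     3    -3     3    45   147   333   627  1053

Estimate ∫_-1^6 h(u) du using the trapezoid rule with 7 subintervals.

Δu = 1.
T_7 = (1/2)·[3 + 2·(-3) + 2·3 + 2·45 + 2·147 + 2·333 + 2·627 + 1053] = 1680.

1680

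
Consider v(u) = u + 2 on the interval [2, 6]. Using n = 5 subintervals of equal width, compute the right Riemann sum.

25.6

Δu = (6 − 2)/5 = 0.8.
Right endpoints: 2.8, 3.6, 4.4, 5.2, 6.
v(2.8) = 4.8, v(3.6) = 5.6, v(4.4) = 6.4, v(5.2) = 7.2, v(6) = 8.
Sum = Δu · [v(2.8) + v(3.6) + v(4.4) + v(5.2) + v(6)].
Sum = 25.6.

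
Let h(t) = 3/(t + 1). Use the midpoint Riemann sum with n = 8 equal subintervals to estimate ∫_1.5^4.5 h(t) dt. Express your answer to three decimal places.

Δt = (4.5 − 1.5)/8 = 0.375.
Midpoints: 1.6875, 2.0625, 2.4375, 2.8125, 3.1875, 3.5625, 3.9375, 4.3125.
h(1.6875) = 48/43, h(2.0625) = 48/49, h(2.4375) = 48/55, h(2.8125) = 48/61, h(3.1875) = 48/67, h(3.5625) = 48/73, h(3.9375) = 48/79, h(4.3125) = 48/85.
Sum = Δt · [h(1.6875) + h(2.0625) + h(2.4375) + ...].
Sum ≈ 2.363.

2.363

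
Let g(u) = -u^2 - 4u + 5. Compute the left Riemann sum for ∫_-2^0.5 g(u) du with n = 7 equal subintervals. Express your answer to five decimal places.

18.35459

Δu = (0.5 − (-2))/7 = 5/14.
Left endpoints: -2, -23/14, -9/7, -13/14, -4/7, -3/14, 1/7.
g(-2) = 9, g(-23/14) = 1739/196, g(-9/7) = 416/49, g(-13/14) = 1539/196, g(-4/7) = 341/49, g(-3/14) = 1139/196, g(1/7) = 216/49.
Sum = Δu · [g(-2) + g(-23/14) + g(-9/7) + ...].
Sum ≈ 18.35459.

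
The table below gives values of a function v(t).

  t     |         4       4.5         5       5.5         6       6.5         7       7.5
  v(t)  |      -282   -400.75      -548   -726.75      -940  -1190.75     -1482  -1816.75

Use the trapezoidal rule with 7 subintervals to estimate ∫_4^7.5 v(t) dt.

Δt = 0.5.
T_7 = (0.5/2)·[(-282) + 2·(-400.75) + 2·(-548) + 2·(-726.75) + 2·(-940) + 2·(-1190.75) + 2·(-1482) + (-1816.75)] = -3168.8125.

-3168.8125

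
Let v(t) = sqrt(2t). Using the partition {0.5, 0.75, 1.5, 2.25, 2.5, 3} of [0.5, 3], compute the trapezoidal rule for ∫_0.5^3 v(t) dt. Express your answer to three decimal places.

Subinterval widths: 0.25, 0.75, 0.75, 0.25, 0.5.
v(0.5) ≈ 1.000, v(0.75) ≈ 1.225, v(1.5) ≈ 1.732, v(2.25) ≈ 2.121, v(2.5) ≈ 2.236, v(3) ≈ 2.449.
On each subinterval the trapezoid contributes (Δt_i/2)·[v(t_{i-1}) + v(t_i)].
Sum ≈ 4.548.

4.548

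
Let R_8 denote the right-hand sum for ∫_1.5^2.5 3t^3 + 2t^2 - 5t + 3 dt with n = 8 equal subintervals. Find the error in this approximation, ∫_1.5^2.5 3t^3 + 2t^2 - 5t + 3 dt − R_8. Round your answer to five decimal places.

Exact integral: ∫_1.5^2.5 f(t) dt ≈ 26.6666667.
R_8 = 29.203125.
Error ≈ 26.6666667 − 29.203125 ≈ -2.53646.

-2.53646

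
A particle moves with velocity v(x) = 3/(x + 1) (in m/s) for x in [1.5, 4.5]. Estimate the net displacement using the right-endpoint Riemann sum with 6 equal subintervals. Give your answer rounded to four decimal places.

2.2096

Δx = (4.5 − 1.5)/6 = 0.5.
Right endpoints: 2, 2.5, 3, 3.5, 4, 4.5.
v(2) = 1, v(2.5) = 6/7, v(3) = 0.75, v(3.5) = 2/3, v(4) = 0.6, v(4.5) = 6/11.
Sum = Δx · [v(2) + v(2.5) + v(3) + ...].
Sum ≈ 2.2096.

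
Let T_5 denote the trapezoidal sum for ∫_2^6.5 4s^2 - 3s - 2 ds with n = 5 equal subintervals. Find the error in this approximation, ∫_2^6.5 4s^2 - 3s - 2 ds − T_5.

-2.43

Exact integral: ∫_2^6.5 f(s) ds = 289.125.
T_5 = 291.555.
Error = 289.125 − 291.555 = -2.43.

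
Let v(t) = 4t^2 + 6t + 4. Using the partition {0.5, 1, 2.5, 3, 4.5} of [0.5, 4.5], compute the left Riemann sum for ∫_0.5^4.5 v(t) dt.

134

Subinterval widths: 0.5, 1.5, 0.5, 1.5.
Left endpoints: 0.5, 1, 2.5, 3.
v(0.5) = 8, v(1) = 14, v(2.5) = 44, v(3) = 58.
Sum = Σ Δt_i · v(t_i).
Sum = 134.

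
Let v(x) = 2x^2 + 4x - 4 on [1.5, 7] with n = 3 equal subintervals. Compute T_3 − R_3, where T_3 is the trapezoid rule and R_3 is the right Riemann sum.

-105.875

T_3 ≈ 304.0787037.
R_3 ≈ 409.9537037.
T_3 − R_3 = -105.875.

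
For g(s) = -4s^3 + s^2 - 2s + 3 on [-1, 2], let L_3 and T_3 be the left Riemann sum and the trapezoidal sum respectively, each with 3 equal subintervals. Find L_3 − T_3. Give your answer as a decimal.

19.5

L_3 = 11.
T_3 = -8.5.
L_3 − T_3 = 19.5.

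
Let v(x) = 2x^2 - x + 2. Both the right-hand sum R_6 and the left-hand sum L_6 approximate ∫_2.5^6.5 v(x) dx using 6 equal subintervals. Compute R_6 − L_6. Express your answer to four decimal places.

45.3333

R_6 ≈ 185.925926.
L_6 ≈ 140.592593.
R_6 − L_6 ≈ 45.3333.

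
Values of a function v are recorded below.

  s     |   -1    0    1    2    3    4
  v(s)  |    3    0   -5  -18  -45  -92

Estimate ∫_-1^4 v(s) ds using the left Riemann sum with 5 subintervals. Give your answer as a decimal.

-65

Δs = 1.
Sum = 1·[3 + 0 + (-5) + (-18) + (-45)] = -65.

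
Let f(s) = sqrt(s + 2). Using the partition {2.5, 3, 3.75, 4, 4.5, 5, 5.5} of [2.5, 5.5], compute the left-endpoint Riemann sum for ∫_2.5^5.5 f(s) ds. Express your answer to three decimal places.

Subinterval widths: 0.5, 0.75, 0.25, 0.5, 0.5, 0.5.
Left endpoints: 2.5, 3, 3.75, 4, 4.5, 5.
f(2.5) ≈ 2.121, f(3) ≈ 2.236, f(3.75) ≈ 2.398, f(4) ≈ 2.449, f(4.5) ≈ 2.550, f(5) ≈ 2.646.
Sum = Σ Δs_i · f(s_i).
Sum ≈ 7.160.

7.160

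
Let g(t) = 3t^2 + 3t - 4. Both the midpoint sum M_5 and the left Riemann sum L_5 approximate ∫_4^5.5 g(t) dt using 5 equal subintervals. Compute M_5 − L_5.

M_5 = 117.71625.
L_5 = 110.73.
M_5 − L_5 = 6.98625.

6.98625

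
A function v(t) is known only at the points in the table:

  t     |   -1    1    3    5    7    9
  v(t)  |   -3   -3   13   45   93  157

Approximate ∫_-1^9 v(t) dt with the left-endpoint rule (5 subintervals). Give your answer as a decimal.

Δt = 2.
Sum = 2·[(-3) + (-3) + 13 + 45 + 93] = 290.

290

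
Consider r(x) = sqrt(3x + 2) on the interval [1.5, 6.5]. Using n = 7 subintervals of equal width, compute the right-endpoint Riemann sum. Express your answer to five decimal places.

19.20525

Δx = (6.5 − 1.5)/7 = 5/7.
Right endpoints: 31/14, 41/14, 51/14, 61/14, 71/14, 81/14, 6.5.
r(31/14) ≈ 2.93987, r(41/14) ≈ 3.28416, r(51/14) ≈ 3.59563, r(61/14) ≈ 3.88219, r(71/14) ≈ 4.14901, r(81/14) ≈ 4.39968, r(6.5) ≈ 4.63681.
Sum = Δx · [r(31/14) + r(41/14) + r(51/14) + ...].
Sum ≈ 19.20525.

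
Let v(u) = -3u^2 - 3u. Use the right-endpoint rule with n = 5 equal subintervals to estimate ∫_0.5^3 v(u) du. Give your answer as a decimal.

Δu = (3 − 0.5)/5 = 0.5.
Right endpoints: 1, 1.5, 2, 2.5, 3.
v(1) = -6, v(1.5) = -11.25, v(2) = -18, v(2.5) = -26.25, v(3) = -36.
Sum = Δu · [v(1) + v(1.5) + v(2) + v(2.5) + v(3)].
Sum = -48.75.

-48.75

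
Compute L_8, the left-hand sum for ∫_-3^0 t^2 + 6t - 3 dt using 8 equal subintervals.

-28.6171875

Δt = (0 − (-3))/8 = 0.375.
Left endpoints: -3, -2.625, -2.25, -1.875, -1.5, -1.125, -0.75, -0.375.
f(-3) = -12, f(-2.625) = -11.859375, f(-2.25) = -11.4375, f(-1.875) = -10.734375, f(-1.5) = -9.75, f(-1.125) = -8.484375, f(-0.75) = -6.9375, f(-0.375) = -5.109375.
Sum = Δt · [f(-3) + f(-2.625) + f(-2.25) + ...].
Sum = -28.6171875.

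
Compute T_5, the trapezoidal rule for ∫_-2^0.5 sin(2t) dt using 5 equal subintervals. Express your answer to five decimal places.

-0.54638

Δt = (0.5 − (-2))/5 = 0.5.
f(-2) ≈ 0.75680, f(-1.5) ≈ -0.14112, f(-1) ≈ -0.90930, f(-0.5) ≈ -0.84147, f(0) ≈ 0.00000, f(0.5) ≈ 0.84147.
T_5 = (Δt/2)·[f(t_0) + 2f(t_1) + ... + 2f(t_{4}) + f(t_5)].
Sum ≈ -0.54638.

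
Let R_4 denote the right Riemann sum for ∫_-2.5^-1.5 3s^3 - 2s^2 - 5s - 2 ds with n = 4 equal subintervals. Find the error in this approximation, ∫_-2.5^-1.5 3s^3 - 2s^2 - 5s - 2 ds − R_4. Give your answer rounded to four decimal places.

-4.7604

Exact integral: ∫_-2.5^-1.5 f(s) ds ≈ -25.666667.
R_4 = -20.90625.
Error ≈ -25.666667 − (-20.90625) ≈ -4.7604.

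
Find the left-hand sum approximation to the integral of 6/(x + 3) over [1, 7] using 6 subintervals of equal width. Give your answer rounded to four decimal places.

Δx = (7 − 1)/6 = 1.
Left endpoints: 1, 2, 3, 4, 5, 6.
f(1) = 1.5, f(2) = 1.2, f(3) = 1, f(4) = 6/7, f(5) = 0.75, f(6) = 2/3.
Sum = Δx · [f(1) + f(2) + f(3) + ...].
Sum ≈ 5.9738.

5.9738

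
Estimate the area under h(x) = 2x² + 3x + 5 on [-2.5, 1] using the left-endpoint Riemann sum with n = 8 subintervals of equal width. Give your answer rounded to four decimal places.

Δx = (1 − (-2.5))/8 = 0.4375.
Left endpoints: -2.5, -2.0625, -1.625, -1.1875, -0.75, -0.3125, 0.125, 0.5625.
h(-2.5) = 10, h(-2.0625) = 7.3203125, h(-1.625) = 5.40625, h(-1.1875) = 4.2578125, h(-0.75) = 3.875, h(-0.3125) = 4.2578125, h(0.125) = 5.40625, h(0.5625) = 7.3203125.
Sum = Δx · [h(-2.5) + h(-2.0625) + h(-1.625) + ...].
Sum ≈ 20.9316.

20.9316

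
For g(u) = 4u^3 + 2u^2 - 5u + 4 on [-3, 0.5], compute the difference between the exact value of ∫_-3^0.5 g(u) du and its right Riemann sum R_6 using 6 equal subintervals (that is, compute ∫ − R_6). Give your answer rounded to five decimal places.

-18.85706

Exact integral: ∫_-3^0.5 g(u) du ≈ -26.9791667.
R_6 ≈ -8.1221065.
Error ≈ -26.9791667 − (-8.1221065) ≈ -18.85706.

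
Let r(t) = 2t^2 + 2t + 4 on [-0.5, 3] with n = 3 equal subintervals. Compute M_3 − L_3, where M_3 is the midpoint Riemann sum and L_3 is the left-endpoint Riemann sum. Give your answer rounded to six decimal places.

M_3 ≈ 40.03935185.
L_3 ≈ 28.12962963.
M_3 − L_3 ≈ 11.909722.

11.909722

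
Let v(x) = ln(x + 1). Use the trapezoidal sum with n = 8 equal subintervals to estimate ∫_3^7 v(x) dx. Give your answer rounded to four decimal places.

7.0878

Δx = (7 − 3)/8 = 0.5.
v(3) ≈ 1.3863, v(3.5) ≈ 1.5041, v(4) ≈ 1.6094, v(4.5) ≈ 1.7047, v(5) ≈ 1.7918, v(5.5) ≈ 1.8718, v(6) ≈ 1.9459, v(6.5) ≈ 2.0149, v(7) ≈ 2.0794.
T_8 = (Δx/2)·[v(x_0) + 2v(x_1) + ... + 2v(x_{7}) + v(x_8)].
Sum ≈ 7.0878.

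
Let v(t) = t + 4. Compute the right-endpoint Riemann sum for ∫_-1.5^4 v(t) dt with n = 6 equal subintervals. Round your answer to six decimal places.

Δt = (4 − (-1.5))/6 = 11/12.
Right endpoints: -7/12, 1/3, 1.25, 13/6, 37/12, 4.
v(-7/12) = 41/12, v(1/3) = 13/3, v(1.25) = 5.25, v(13/6) = 37/6, v(37/12) = 85/12, v(4) = 8.
Sum = Δt · [v(-7/12) + v(1/3) + v(1.25) + ...].
Sum ≈ 31.395833.

31.395833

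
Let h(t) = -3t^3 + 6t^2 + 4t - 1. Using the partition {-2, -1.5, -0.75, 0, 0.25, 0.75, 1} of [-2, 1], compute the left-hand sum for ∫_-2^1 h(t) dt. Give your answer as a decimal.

33.390625

Subinterval widths: 0.5, 0.75, 0.75, 0.25, 0.5, 0.25.
Left endpoints: -2, -1.5, -0.75, 0, 0.25, 0.75.
h(-2) = 39, h(-1.5) = 16.625, h(-0.75) = 0.640625, h(0) = -1, h(0.25) = 0.328125, h(0.75) = 4.109375.
Sum = Σ Δt_i · h(t_i).
Sum = 33.390625.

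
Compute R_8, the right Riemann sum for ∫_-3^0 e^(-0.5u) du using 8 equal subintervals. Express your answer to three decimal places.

6.331

Δu = (0 − (-3))/8 = 0.375.
Right endpoints: -2.625, -2.25, -1.875, -1.5, -1.125, -0.75, -0.375, 0.
f(-2.625) ≈ 3.715, f(-2.25) ≈ 3.080, f(-1.875) ≈ 2.554, f(-1.5) ≈ 2.117, f(-1.125) ≈ 1.755, f(-0.75) ≈ 1.455, f(-0.375) ≈ 1.206, f(0) ≈ 1.000.
Sum = Δu · [f(-2.625) + f(-2.25) + f(-1.875) + ...].
Sum ≈ 6.331.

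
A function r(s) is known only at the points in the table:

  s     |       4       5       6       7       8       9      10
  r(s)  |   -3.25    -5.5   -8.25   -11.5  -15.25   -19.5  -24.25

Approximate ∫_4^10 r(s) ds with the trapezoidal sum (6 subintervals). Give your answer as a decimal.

Δs = 1.
T_6 = (1/2)·[(-3.25) + 2·(-5.5) + 2·(-8.25) + 2·(-11.5) + 2·(-15.25) + 2·(-19.5) + (-24.25)] = -73.75.

-73.75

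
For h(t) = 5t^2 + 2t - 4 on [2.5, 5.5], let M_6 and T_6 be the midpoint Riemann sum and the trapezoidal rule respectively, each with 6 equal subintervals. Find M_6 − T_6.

M_6 = 262.9375.
T_6 = 263.875.
M_6 − T_6 = -0.9375.

-0.9375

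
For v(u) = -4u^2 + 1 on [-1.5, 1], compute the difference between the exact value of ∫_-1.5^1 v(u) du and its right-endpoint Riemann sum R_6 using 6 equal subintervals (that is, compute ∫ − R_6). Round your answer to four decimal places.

Exact integral: ∫_-1.5^1 v(u) du ≈ -3.333333.
R_6 ≈ -2.581019.
Error ≈ -3.333333 − (-2.581019) ≈ -0.7523.

-0.7523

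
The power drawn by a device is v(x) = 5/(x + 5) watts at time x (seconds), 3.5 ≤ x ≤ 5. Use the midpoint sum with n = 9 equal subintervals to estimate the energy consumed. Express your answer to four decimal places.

Δx = (5 − 3.5)/9 = 1/6.
Midpoints: 43/12, 3.75, 47/12, 49/12, 4.25, 53/12, 55/12, 4.75, 59/12.
v(43/12) = 60/103, v(3.75) = 4/7, v(47/12) = 60/107, v(49/12) = 60/109, v(4.25) = 20/37, v(53/12) = 60/113, v(55/12) = 12/23, v(4.75) = 20/39, v(59/12) = 60/119.
Sum = Δx · [v(43/12) + v(3.75) + v(47/12) + ...].
Sum ≈ 0.8126.

0.8126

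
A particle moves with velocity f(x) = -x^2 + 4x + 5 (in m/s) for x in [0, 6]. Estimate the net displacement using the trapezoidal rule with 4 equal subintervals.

Δx = (6 − 0)/4 = 1.5.
f(0) = 5, f(1.5) = 8.75, f(3) = 8, f(4.5) = 2.75, f(6) = -7.
T_4 = (Δx/2)·[f(x_0) + 2f(x_1) + 2f(x_2) + 2f(x_3) + f(x_4)].
Sum = 27.75.

27.75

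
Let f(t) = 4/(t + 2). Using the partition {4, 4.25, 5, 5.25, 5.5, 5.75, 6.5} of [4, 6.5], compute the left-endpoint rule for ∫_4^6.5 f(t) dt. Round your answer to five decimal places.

Subinterval widths: 0.25, 0.75, 0.25, 0.25, 0.25, 0.75.
Left endpoints: 4, 4.25, 5, 5.25, 5.5, 5.75.
f(4) = 2/3, f(4.25) = 0.64, f(5) = 4/7, f(5.25) = 16/29, f(5.5) = 8/15, f(5.75) = 16/31.
Sum = Σ Δt_i · f(t_i).
Sum ≈ 1.44788.

1.44788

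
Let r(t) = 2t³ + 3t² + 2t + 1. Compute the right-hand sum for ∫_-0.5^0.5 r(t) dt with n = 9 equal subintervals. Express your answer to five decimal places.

Δt = (0.5 − (-0.5))/9 = 1/9.
Right endpoints: -7/18, -5/18, -1/6, -1/18, 1/18, 1/6, 5/18, 7/18, 0.5.
r(-7/18) = 407/729, r(-5/18) = 923/1458, r(-1/6) = 20/27, r(-1/18) = 1309/1458, r(1/18) = 817/729, r(1/6) = 77/54, r(5/18) = 1334/729, r(7/18) = 3425/1458, r(0.5) = 3.
Sum = Δt · [r(-7/18) + r(-5/18) + r(-1/6) + ...].
Sum ≈ 1.39506.

1.39506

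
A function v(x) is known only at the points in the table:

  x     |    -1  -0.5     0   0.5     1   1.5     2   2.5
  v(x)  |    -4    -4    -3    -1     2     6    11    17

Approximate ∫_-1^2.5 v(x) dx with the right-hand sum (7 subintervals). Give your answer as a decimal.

14

Δx = 0.5.
Sum = 0.5·[(-4) + (-3) + (-1) + 2 + 6 + 11 + 17] = 14.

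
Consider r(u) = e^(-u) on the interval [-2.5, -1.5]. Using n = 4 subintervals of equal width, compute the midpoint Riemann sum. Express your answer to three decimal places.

7.681

Δu = (-1.5 − (-2.5))/4 = 0.25.
Midpoints: -2.375, -2.125, -1.875, -1.625.
r(-2.375) ≈ 10.751, r(-2.125) ≈ 8.373, r(-1.875) ≈ 6.521, r(-1.625) ≈ 5.078.
Sum = Δu · [r(-2.375) + r(-2.125) + r(-1.875) + r(-1.625)].
Sum ≈ 7.681.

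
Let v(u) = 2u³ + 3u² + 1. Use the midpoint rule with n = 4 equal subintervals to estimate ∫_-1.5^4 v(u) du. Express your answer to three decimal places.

Δu = (4 − (-1.5))/4 = 1.375.
Midpoints: -0.8125, 0.5625, 1.9375, 3.3125.
v(-0.8125) = 3907/2048, v(0.5625) = 4721/2048, v(1.9375) = 54903/2048, v(3.3125) = 218341/2048.
Sum = Δu · [v(-0.8125) + v(0.5625) + v(1.9375) + v(3.3125)].
Sum ≈ 189.245.

189.245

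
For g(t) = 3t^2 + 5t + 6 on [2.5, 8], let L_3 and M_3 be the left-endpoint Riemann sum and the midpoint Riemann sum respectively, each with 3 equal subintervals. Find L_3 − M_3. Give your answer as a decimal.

L_3 ≈ 498.97222.
M_3 ≈ 669.12847.
L_3 − M_3 = -170.15625.

-170.15625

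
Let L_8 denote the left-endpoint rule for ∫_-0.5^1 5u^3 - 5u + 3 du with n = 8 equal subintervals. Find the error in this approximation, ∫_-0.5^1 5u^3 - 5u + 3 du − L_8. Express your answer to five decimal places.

Exact integral: ∫_-0.5^1 f(u) du = 3.796875.
L_8 ≈ 4.0056152.
Error ≈ 3.796875 − 4.0056152 ≈ -0.20874.

-0.20874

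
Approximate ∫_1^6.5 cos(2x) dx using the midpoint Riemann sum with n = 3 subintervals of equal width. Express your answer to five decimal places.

-0.46428

Δx = (6.5 − 1)/3 = 11/6.
Midpoints: 23/12, 3.75, 67/12.
f(23/12) ≈ -0.77014, f(3.75) ≈ 0.34664, f(67/12) ≈ 0.17026.
Sum = Δx · [f(23/12) + f(3.75) + f(67/12)].
Sum ≈ -0.46428.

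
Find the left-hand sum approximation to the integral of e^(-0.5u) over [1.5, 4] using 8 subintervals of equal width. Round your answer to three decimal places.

0.728

Δu = (4 − 1.5)/8 = 0.3125.
Left endpoints: 1.5, 1.8125, 2.125, 2.4375, 2.75, 3.0625, 3.375, 3.6875.
f(1.5) ≈ 0.472, f(1.8125) ≈ 0.404, f(2.125) ≈ 0.346, f(2.4375) ≈ 0.296, f(2.75) ≈ 0.253, f(3.0625) ≈ 0.216, f(3.375) ≈ 0.185, f(3.6875) ≈ 0.158.
Sum = Δu · [f(1.5) + f(1.8125) + f(2.125) + ...].
Sum ≈ 0.728.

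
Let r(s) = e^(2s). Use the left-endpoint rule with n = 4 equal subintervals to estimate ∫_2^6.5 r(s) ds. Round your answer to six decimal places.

Δs = (6.5 − 2)/4 = 1.125.
Left endpoints: 2, 3.125, 4.25, 5.375.
r(2) ≈ 54.598150, r(3.125) ≈ 518.012825, r(4.25) ≈ 4914.768840, r(5.375) ≈ 46630.028454.
Sum = Δs · [r(2) + r(3.125) + r(4.25) + r(5.375)].
Sum ≈ 58632.084302.

58632.084302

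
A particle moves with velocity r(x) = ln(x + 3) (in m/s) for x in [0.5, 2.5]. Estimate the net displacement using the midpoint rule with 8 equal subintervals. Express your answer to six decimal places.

Δx = (2.5 − 0.5)/8 = 0.25.
Midpoints: 0.625, 0.875, 1.125, 1.375, 1.625, 1.875, 2.125, 2.375.
r(0.625) ≈ 1.287854, r(0.875) ≈ 1.354546, r(1.125) ≈ 1.417066, r(1.375) ≈ 1.475907, r(1.625) ≈ 1.531476, r(1.875) ≈ 1.584120, r(2.125) ≈ 1.634131, r(2.375) ≈ 1.681759.
Sum = Δx · [r(0.625) + r(0.875) + r(1.125) + ...].
Sum ≈ 2.991715.

2.991715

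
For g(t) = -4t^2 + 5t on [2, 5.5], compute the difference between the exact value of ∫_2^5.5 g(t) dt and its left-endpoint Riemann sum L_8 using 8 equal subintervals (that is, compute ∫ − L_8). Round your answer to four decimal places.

Exact integral: ∫_2^5.5 g(t) dt ≈ -145.541667.
L_8 = -126.84765625.
Error ≈ -145.541667 − (-126.84765625) ≈ -18.6940.

-18.6940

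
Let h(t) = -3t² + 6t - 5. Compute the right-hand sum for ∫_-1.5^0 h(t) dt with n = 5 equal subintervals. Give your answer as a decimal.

Δt = (0 − (-1.5))/5 = 0.3.
Right endpoints: -1.2, -0.9, -0.6, -0.3, 0.
h(-1.2) = -16.52, h(-0.9) = -12.83, h(-0.6) = -9.68, h(-0.3) = -7.07, h(0) = -5.
Sum = Δt · [h(-1.2) + h(-0.9) + h(-0.6) + h(-0.3) + h(0)].
Sum = -15.33.

-15.33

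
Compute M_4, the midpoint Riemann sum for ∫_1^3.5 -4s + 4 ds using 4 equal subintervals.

Δs = (3.5 − 1)/4 = 0.625.
Midpoints: 1.3125, 1.9375, 2.5625, 3.1875.
f(1.3125) = -1.25, f(1.9375) = -3.75, f(2.5625) = -6.25, f(3.1875) = -8.75.
Sum = Δs · [f(1.3125) + f(1.9375) + f(2.5625) + f(3.1875)].
Sum = -12.5.

-12.5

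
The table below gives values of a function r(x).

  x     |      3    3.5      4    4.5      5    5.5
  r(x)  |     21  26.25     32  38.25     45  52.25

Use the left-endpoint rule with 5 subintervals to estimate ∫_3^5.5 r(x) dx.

Δx = 0.5.
Sum = 0.5·[21 + 26.25 + 32 + 38.25 + 45] = 81.25.

81.25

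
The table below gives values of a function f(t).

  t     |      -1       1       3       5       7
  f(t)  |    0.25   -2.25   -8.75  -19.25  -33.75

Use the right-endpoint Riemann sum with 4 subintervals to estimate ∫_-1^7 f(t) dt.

Δt = 2.
Sum = 2·[(-2.25) + (-8.75) + (-19.25) + (-33.75)] = -128.

-128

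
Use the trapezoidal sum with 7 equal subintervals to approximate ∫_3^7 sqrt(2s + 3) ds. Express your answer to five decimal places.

Δs = (7 − 3)/7 = 4/7.
f(3) ≈ 3.00000, f(25/7) ≈ 3.18479, f(29/7) ≈ 3.35942, f(33/7) ≈ 3.52542, f(37/7) ≈ 3.68394, f(41/7) ≈ 3.83592, f(45/7) ≈ 3.98210, f(7) ≈ 4.12311.
T_7 = (Δs/2)·[f(s_0) + 2f(s_1) + ... + 2f(s_{6}) + f(s_7)].
Sum ≈ 14.36180.

14.36180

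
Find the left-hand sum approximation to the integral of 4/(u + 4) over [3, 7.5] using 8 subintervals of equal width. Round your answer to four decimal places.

Δu = (7.5 − 3)/8 = 0.5625.
Left endpoints: 3, 3.5625, 4.125, 4.6875, 5.25, 5.8125, 6.375, 6.9375.
f(3) = 4/7, f(3.5625) = 64/121, f(4.125) = 32/65, f(4.6875) = 64/139, f(5.25) = 16/37, f(5.8125) = 64/157, f(6.375) = 32/83, f(6.9375) = 64/175.
Sum = Δu · [f(3) + f(3.5625) + f(4.125) + ...].
Sum ≈ 2.0500.

2.0500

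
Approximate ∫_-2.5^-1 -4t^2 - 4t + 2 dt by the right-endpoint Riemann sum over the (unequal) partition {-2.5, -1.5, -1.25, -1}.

Subinterval widths: 1, 0.25, 0.25.
Right endpoints: -1.5, -1.25, -1.
f(-1.5) = -1, f(-1.25) = 0.75, f(-1) = 2.
Sum = Σ Δt_i · f(t_i).
Sum = -0.3125.

-0.3125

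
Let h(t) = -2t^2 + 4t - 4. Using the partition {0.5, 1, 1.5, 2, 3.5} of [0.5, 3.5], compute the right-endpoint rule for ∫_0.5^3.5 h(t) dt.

Subinterval widths: 0.5, 0.5, 0.5, 1.5.
Right endpoints: 1, 1.5, 2, 3.5.
h(1) = -2, h(1.5) = -2.5, h(2) = -4, h(3.5) = -14.5.
Sum = Σ Δt_i · h(t_i).
Sum = -26.

-26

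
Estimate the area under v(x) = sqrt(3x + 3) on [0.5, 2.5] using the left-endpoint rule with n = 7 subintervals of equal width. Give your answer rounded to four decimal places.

Δx = (2.5 − 0.5)/7 = 2/7.
Left endpoints: 0.5, 11/14, 15/14, 19/14, 23/14, 27/14, 31/14.
v(0.5) ≈ 2.1213, v(11/14) ≈ 2.3146, v(15/14) ≈ 2.4928, v(19/14) ≈ 2.6592, v(23/14) ≈ 2.8158, v(27/14) ≈ 2.9641, v(31/14) ≈ 3.1053.
Sum = Δx · [v(0.5) + v(11/14) + v(15/14) + ...].
Sum ≈ 5.2780.

5.2780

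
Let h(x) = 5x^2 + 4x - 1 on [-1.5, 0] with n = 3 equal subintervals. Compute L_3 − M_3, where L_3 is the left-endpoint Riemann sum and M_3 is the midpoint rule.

L_3 = 1.25.
M_3 = -0.53125.
L_3 − M_3 = 1.78125.

1.78125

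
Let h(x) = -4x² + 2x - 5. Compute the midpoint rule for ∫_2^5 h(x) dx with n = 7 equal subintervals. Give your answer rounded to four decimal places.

Δx = (5 − 2)/7 = 3/7.
Midpoints: 31/14, 37/14, 43/14, 3.5, 55/14, 61/14, 67/14.
h(31/14) = -989/49, h(37/14) = -1355/49, h(43/14) = -1793/49, h(3.5) = -47, h(55/14) = -2885/49, h(61/14) = -3539/49, h(67/14) = -4265/49.
Sum = Δx · [h(31/14) + h(37/14) + h(43/14) + ...].
Sum ≈ -149.8163.

-149.8163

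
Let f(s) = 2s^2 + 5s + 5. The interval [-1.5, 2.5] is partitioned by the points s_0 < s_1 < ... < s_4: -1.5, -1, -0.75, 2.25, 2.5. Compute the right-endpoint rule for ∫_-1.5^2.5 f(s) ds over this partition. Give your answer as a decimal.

88.21875

Subinterval widths: 0.5, 0.25, 3, 0.25.
Right endpoints: -1, -0.75, 2.25, 2.5.
f(-1) = 2, f(-0.75) = 2.375, f(2.25) = 26.375, f(2.5) = 30.
Sum = Σ Δs_i · f(s_i).
Sum = 88.21875.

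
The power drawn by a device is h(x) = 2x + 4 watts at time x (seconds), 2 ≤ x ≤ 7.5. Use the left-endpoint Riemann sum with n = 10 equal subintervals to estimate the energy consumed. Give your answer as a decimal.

71.225

Δx = (7.5 − 2)/10 = 0.55.
Left endpoints: 2, 2.55, 3.1, 3.65, 4.2, 4.75, 5.3, 5.85, 6.4, 6.95.
h(2) = 8, h(2.55) = 9.1, h(3.1) = 10.2, h(3.65) = 11.3, h(4.2) = 12.4, h(4.75) = 13.5, h(5.3) = 14.6, h(5.85) = 15.7, h(6.4) = 16.8, h(6.95) = 17.9.
Sum = Δx · [h(2) + h(2.55) + h(3.1) + ...].
Sum = 71.225.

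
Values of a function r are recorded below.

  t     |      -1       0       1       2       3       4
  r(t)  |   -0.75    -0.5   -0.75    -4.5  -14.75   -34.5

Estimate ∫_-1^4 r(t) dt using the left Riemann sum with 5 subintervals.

Δt = 1.
Sum = 1·[(-0.75) + (-0.5) + (-0.75) + (-4.5) + (-14.75)] = -21.25.

-21.25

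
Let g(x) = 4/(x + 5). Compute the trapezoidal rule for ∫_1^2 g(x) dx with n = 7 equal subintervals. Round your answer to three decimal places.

0.617

Δx = (2 − 1)/7 = 1/7.
g(1) = 2/3, g(8/7) = 28/43, g(9/7) = 7/11, g(10/7) = 28/45, g(11/7) = 14/23, g(12/7) = 28/47, g(13/7) = 7/12, g(2) = 4/7.
T_7 = (Δx/2)·[g(x_0) + 2g(x_1) + ... + 2g(x_{6}) + g(x_7)].
Sum ≈ 0.617.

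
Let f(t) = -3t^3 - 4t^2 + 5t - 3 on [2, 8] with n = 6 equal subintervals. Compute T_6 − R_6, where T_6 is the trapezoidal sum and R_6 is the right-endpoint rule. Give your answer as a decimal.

861

T_6 = -3649.
R_6 = -4510.
T_6 − R_6 = 861.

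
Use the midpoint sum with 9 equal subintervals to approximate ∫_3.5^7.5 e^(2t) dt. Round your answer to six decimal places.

1581381.800310

Δt = (7.5 − 3.5)/9 = 4/9.
Midpoints: 67/18, 25/6, 83/18, 91/18, 5.5, 107/18, 115/18, 41/6, 131/18.
f(67/18) ≈ 1710.334842, f(25/6) ≈ 4160.262005, f(83/18) ≈ 10119.527198, f(91/18) ≈ 24614.995543, f(5.5) ≈ 59874.141715, f(107/18) ≈ 145639.386362, f(115/18) ≈ 354256.950533, f(41/6) ≈ 861703.623834, f(131/18) ≈ 2096029.828666.
Sum = Δt · [f(67/18) + f(25/6) + f(83/18) + ...].
Sum ≈ 1581381.800310.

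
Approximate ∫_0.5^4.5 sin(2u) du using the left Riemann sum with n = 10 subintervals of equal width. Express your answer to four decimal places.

0.7725

Δu = (4.5 − 0.5)/10 = 0.4.
Left endpoints: 0.5, 0.9, 1.3, 1.7, 2.1, 2.5, 2.9, 3.3, 3.7, 4.1.
f(0.5) ≈ 0.8415, f(0.9) ≈ 0.9738, f(1.3) ≈ 0.5155, f(1.7) ≈ -0.2555, f(2.1) ≈ -0.8716, f(2.5) ≈ -0.9589, f(2.9) ≈ -0.4646, f(3.3) ≈ 0.3115, f(3.7) ≈ 0.8987, f(4.1) ≈ 0.9407.
Sum = Δu · [f(0.5) + f(0.9) + f(1.3) + ...].
Sum ≈ 0.7725.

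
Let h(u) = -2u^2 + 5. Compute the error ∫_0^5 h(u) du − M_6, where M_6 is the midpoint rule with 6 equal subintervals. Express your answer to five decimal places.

-0.57870

Exact integral: ∫_0^5 h(u) du ≈ -58.3333333.
M_6 ≈ -57.7546296.
Error ≈ -58.3333333 − (-57.7546296) ≈ -0.57870.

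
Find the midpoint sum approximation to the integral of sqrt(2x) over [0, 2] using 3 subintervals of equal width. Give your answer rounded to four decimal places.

2.7043

Δx = (2 − 0)/3 = 2/3.
Midpoints: 1/3, 1, 5/3.
f(1/3) ≈ 0.8165, f(1) ≈ 1.4142, f(5/3) ≈ 1.8257.
Sum = Δx · [f(1/3) + f(1) + f(5/3)].
Sum ≈ 2.7043.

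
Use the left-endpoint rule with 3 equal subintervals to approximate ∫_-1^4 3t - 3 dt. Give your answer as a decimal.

-5

Δt = (4 − (-1))/3 = 5/3.
Left endpoints: -1, 2/3, 7/3.
f(-1) = -6, f(2/3) = -1, f(7/3) = 4.
Sum = Δt · [f(-1) + f(2/3) + f(7/3)].
Sum = -5.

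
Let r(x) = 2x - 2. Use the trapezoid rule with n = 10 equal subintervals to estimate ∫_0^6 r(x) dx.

24

Δx = (6 − 0)/10 = 0.6.
r(0) = -2, r(0.6) = -0.8, r(1.2) = 0.4, r(1.8) = 1.6, r(2.4) = 2.8, r(3) = 4, r(3.6) = 5.2, r(4.2) = 6.4, r(4.8) = 7.6, r(5.4) = 8.8, r(6) = 10.
T_10 = (Δx/2)·[r(x_0) + 2r(x_1) + ... + 2r(x_{9}) + r(x_10)].
Sum = 24.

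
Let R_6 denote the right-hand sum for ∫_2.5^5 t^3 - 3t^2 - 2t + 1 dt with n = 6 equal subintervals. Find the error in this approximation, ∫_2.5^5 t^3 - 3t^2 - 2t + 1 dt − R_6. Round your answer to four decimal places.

-10.6228

Exact integral: ∫_2.5^5 f(t) dt = 20.859375.
R_6 ≈ 31.482205.
Error ≈ 20.859375 − 31.482205 ≈ -10.6228.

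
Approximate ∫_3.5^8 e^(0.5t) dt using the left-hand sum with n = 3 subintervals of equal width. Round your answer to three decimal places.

65.591

Δt = (8 − 3.5)/3 = 1.5.
Left endpoints: 3.5, 5, 6.5.
f(3.5) ≈ 5.755, f(5) ≈ 12.182, f(6.5) ≈ 25.790.
Sum = Δt · [f(3.5) + f(5) + f(6.5)].
Sum ≈ 65.591.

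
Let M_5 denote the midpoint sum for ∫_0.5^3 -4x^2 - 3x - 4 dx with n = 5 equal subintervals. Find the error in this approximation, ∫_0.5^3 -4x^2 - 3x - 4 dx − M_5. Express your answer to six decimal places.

Exact integral: ∫_0.5^3 f(x) dx ≈ -58.95833333.
M_5 = -58.75.
Error ≈ -58.95833333 − (-58.75) ≈ -0.208333.

-0.208333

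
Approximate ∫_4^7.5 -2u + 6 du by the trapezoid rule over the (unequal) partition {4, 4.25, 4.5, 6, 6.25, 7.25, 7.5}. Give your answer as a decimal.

-19.25

Subinterval widths: 0.25, 0.25, 1.5, 0.25, 1, 0.25.
f(4) = -2, f(4.25) = -2.5, f(4.5) = -3, f(6) = -6, f(6.25) = -6.5, f(7.25) = -8.5, f(7.5) = -9.
On each subinterval the trapezoid contributes (Δu_i/2)·[f(u_{i-1}) + f(u_i)].
Sum = -19.25.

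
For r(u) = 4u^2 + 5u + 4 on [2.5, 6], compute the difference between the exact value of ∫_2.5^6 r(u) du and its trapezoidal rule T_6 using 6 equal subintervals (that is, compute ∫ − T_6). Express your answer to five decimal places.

Exact integral: ∫_2.5^6 r(u) du ≈ 355.5416667.
T_6 ≈ 356.3356481.
Error ≈ 355.5416667 − 356.3356481 ≈ -0.79398.

-0.79398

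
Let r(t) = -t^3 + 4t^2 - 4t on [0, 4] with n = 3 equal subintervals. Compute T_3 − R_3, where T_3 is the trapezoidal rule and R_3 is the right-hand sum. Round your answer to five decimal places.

T_3 ≈ -13.0370370.
R_3 ≈ -23.7037037.
T_3 − R_3 ≈ 10.66667.

10.66667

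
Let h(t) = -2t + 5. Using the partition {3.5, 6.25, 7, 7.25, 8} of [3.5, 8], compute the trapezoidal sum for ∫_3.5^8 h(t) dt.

-29.25

Subinterval widths: 2.75, 0.75, 0.25, 0.75.
h(3.5) = -2, h(6.25) = -7.5, h(7) = -9, h(7.25) = -9.5, h(8) = -11.
On each subinterval the trapezoid contributes (Δt_i/2)·[h(t_{i-1}) + h(t_i)].
Sum = -29.25.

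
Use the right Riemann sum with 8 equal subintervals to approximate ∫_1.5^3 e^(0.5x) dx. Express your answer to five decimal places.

Δx = (3 − 1.5)/8 = 0.1875.
Right endpoints: 1.6875, 1.875, 2.0625, 2.25, 2.4375, 2.625, 2.8125, 3.
f(1.6875) ≈ 2.32507, f(1.875) ≈ 2.55359, f(2.0625) ≈ 2.80457, f(2.25) ≈ 3.08022, f(2.4375) ≈ 3.38296, f(2.625) ≈ 3.71545, f(2.8125) ≈ 4.08062, f(3) ≈ 4.48169.
Sum = Δx · [f(1.6875) + f(1.875) + f(2.0625) + ...].
Sum ≈ 4.95453.

4.95453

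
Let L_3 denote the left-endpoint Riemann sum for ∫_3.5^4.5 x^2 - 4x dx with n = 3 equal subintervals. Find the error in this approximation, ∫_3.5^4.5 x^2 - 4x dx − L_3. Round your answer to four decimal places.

Exact integral: ∫_3.5^4.5 f(x) dx ≈ 0.083333.
L_3 ≈ -0.564815.
Error ≈ 0.083333 − (-0.564815) ≈ 0.6481.

0.6481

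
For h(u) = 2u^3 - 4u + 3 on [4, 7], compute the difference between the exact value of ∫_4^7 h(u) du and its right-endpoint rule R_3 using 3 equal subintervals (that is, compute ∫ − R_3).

Exact integral: ∫_4^7 h(u) du = 1015.5.
R_3 = 1305.
Error = 1015.5 − 1305 = -289.5.

-289.5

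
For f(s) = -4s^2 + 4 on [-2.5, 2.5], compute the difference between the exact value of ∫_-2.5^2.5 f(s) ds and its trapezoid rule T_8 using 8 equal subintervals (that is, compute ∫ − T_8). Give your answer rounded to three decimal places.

1.302

Exact integral: ∫_-2.5^2.5 f(s) ds ≈ -21.66667.
T_8 = -22.96875.
Error ≈ -21.66667 − (-22.96875) ≈ 1.302.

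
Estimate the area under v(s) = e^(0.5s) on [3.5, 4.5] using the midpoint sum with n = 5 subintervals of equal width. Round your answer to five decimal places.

7.46316

Δs = (4.5 − 3.5)/5 = 0.2.
Midpoints: 3.6, 3.8, 4, 4.2, 4.4.
v(3.6) ≈ 6.04965, v(3.8) ≈ 6.68589, v(4) ≈ 7.38906, v(4.2) ≈ 8.16617, v(4.4) ≈ 9.02501.
Sum = Δs · [v(3.6) + v(3.8) + v(4) + v(4.2) + v(4.4)].
Sum ≈ 7.46316.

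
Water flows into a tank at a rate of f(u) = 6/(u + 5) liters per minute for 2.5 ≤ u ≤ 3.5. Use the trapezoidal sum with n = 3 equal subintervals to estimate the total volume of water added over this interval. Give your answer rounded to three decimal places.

Δu = (3.5 − 2.5)/3 = 1/3.
f(2.5) = 0.8, f(17/6) = 36/47, f(19/6) = 36/49, f(3.5) = 12/17.
T_3 = (Δu/2)·[f(u_0) + 2f(u_1) + 2f(u_2) + f(u_3)].
Sum ≈ 0.751.

0.751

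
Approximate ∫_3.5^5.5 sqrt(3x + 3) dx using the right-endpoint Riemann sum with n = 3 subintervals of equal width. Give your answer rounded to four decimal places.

8.3575

Δx = (5.5 − 3.5)/3 = 2/3.
Right endpoints: 25/6, 29/6, 5.5.
f(25/6) ≈ 3.9370, f(29/6) ≈ 4.1833, f(5.5) ≈ 4.4159.
Sum = Δx · [f(25/6) + f(29/6) + f(5.5)].
Sum ≈ 8.3575.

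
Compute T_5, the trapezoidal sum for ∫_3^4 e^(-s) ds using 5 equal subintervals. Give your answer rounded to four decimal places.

Δs = (4 − 3)/5 = 0.2.
f(3) ≈ 0.0498, f(3.2) ≈ 0.0408, f(3.4) ≈ 0.0334, f(3.6) ≈ 0.0273, f(3.8) ≈ 0.0224, f(4) ≈ 0.0183.
T_5 = (Δs/2)·[f(s_0) + 2f(s_1) + ... + 2f(s_{4}) + f(s_5)].
Sum ≈ 0.0316.

0.0316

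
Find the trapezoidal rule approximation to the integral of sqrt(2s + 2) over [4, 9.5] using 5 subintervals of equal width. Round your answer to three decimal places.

Δs = (9.5 − 4)/5 = 1.1.
f(4) ≈ 3.162, f(5.1) ≈ 3.493, f(6.2) ≈ 3.795, f(7.3) ≈ 4.074, f(8.4) ≈ 4.336, f(9.5) ≈ 4.583.
T_5 = (Δs/2)·[f(s_0) + 2f(s_1) + ... + 2f(s_{4}) + f(s_5)].
Sum ≈ 21.527.

21.527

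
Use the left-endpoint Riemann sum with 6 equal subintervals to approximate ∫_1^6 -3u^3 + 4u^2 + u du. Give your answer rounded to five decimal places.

Δu = (6 − 1)/6 = 5/6.
Left endpoints: 1, 11/6, 8/3, 3.5, 13/3, 31/6.
f(1) = 2, f(11/6) = -77/24, f(8/3) = -232/9, f(3.5) = -76.125, f(13/3) = -494/3, f(31/6) = -21731/72.
Sum = Δu · [f(1) + f(11/6) + f(8/3) + ...].
Sum ≈ -474.66435.

-474.66435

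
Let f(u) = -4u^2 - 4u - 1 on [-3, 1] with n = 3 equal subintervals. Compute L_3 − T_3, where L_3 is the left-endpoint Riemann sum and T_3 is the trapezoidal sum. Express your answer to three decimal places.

-10.667

L_3 ≈ -40.74074.
T_3 ≈ -30.07407.
L_3 − T_3 ≈ -10.667.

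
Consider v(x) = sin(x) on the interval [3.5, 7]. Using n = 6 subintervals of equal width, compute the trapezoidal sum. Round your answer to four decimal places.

Δx = (7 − 3.5)/6 = 7/12.
v(3.5) ≈ -0.3508, v(49/12) ≈ -0.8086, v(14/3) ≈ -0.9990, v(5.25) ≈ -0.8589, v(35/6) ≈ -0.4348, v(77/12) ≈ 0.1331, v(7) ≈ 0.6570.
T_6 = (Δx/2)·[v(x_0) + 2v(x_1) + ... + 2v(x_{5}) + v(x_6)].
Sum ≈ -1.6422.

-1.6422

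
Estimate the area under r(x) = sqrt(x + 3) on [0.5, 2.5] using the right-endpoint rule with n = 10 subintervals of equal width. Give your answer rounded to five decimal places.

Δx = (2.5 − 0.5)/10 = 0.2.
Right endpoints: 0.7, 0.9, 1.1, 1.3, 1.5, 1.7, 1.9, 2.1, 2.3, 2.5.
r(0.7) ≈ 1.92354, r(0.9) ≈ 1.97484, r(1.1) ≈ 2.02485, r(1.3) ≈ 2.07364, r(1.5) ≈ 2.12132, r(1.7) ≈ 2.16795, r(1.9) ≈ 2.21359, r(2.1) ≈ 2.25832, r(2.3) ≈ 2.30217, r(2.5) ≈ 2.34521.
Sum = Δx · [r(0.7) + r(0.9) + r(1.1) + ...].
Sum ≈ 4.28109.

4.28109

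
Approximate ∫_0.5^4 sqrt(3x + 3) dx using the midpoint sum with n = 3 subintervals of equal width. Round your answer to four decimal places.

Δx = (4 − 0.5)/3 = 7/6.
Midpoints: 13/12, 2.25, 41/12.
f(13/12) ≈ 2.5000, f(2.25) ≈ 3.1225, f(41/12) ≈ 3.6401.
Sum = Δx · [f(13/12) + f(2.25) + f(41/12)].
Sum ≈ 10.8063.

10.8063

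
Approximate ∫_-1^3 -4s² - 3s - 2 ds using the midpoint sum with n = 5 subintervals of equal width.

Δs = (3 − (-1))/5 = 0.8.
Midpoints: -0.6, 0.2, 1, 1.8, 2.6.
f(-0.6) = -1.64, f(0.2) = -2.76, f(1) = -9, f(1.8) = -20.36, f(2.6) = -36.84.
Sum = Δs · [f(-0.6) + f(0.2) + f(1) + f(1.8) + f(2.6)].
Sum = -56.48.

-56.48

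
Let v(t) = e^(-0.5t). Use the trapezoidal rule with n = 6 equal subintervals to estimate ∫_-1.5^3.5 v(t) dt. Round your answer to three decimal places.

Δt = (3.5 − (-1.5))/6 = 5/6.
v(-1.5) ≈ 2.117, v(-2/3) ≈ 1.396, v(1/6) ≈ 0.920, v(1) ≈ 0.607, v(11/6) ≈ 0.400, v(8/3) ≈ 0.264, v(3.5) ≈ 0.174.
T_6 = (Δt/2)·[v(t_0) + 2v(t_1) + ... + 2v(t_{5}) + v(t_6)].
Sum ≈ 3.943.

3.943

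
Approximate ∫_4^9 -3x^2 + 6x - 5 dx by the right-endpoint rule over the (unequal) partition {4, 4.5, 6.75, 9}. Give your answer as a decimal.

-683.546875

Subinterval widths: 0.5, 2.25, 2.25.
Right endpoints: 4.5, 6.75, 9.
f(4.5) = -38.75, f(6.75) = -101.1875, f(9) = -194.
Sum = Σ Δx_i · f(x_i).
Sum = -683.546875.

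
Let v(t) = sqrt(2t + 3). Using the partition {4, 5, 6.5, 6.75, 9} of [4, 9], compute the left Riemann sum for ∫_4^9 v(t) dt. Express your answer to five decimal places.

18.86449

Subinterval widths: 1, 1.5, 0.25, 2.25.
Left endpoints: 4, 5, 6.5, 6.75.
v(4) ≈ 3.31662, v(5) ≈ 3.60555, v(6.5) ≈ 4.00000, v(6.75) ≈ 4.06202.
Sum = Σ Δt_i · v(t_i).
Sum ≈ 18.86449.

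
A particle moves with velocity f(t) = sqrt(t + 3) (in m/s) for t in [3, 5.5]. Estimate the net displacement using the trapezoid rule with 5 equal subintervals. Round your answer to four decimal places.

6.7224

Δt = (5.5 − 3)/5 = 0.5.
f(3) ≈ 2.4495, f(3.5) ≈ 2.5495, f(4) ≈ 2.6458, f(4.5) ≈ 2.7386, f(5) ≈ 2.8284, f(5.5) ≈ 2.9155.
T_5 = (Δt/2)·[f(t_0) + 2f(t_1) + ... + 2f(t_{4}) + f(t_5)].
Sum ≈ 6.7224.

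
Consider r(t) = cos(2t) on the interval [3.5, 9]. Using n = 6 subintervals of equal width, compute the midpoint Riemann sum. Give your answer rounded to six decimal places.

-0.813180

Δt = (9 − 3.5)/6 = 11/12.
Midpoints: 95/24, 4.875, 139/24, 161/24, 7.625, 205/24.
r(95/24) ≈ -0.062644, r(4.875) ≈ -0.947580, r(139/24) ≈ 0.554498, r(161/24) ≈ 0.659761, r(7.625) ≈ -0.896955, r(205/24) ≈ -0.194185.
Sum = Δt · [r(95/24) + r(4.875) + r(139/24) + ...].
Sum ≈ -0.813180.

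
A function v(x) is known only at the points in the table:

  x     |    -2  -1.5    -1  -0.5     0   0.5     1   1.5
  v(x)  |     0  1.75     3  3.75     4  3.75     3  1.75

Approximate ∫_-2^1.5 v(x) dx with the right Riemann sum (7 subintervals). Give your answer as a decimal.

10.5

Δx = 0.5.
Sum = 0.5·[1.75 + 3 + 3.75 + 4 + 3.75 + 3 + 1.75] = 10.5.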